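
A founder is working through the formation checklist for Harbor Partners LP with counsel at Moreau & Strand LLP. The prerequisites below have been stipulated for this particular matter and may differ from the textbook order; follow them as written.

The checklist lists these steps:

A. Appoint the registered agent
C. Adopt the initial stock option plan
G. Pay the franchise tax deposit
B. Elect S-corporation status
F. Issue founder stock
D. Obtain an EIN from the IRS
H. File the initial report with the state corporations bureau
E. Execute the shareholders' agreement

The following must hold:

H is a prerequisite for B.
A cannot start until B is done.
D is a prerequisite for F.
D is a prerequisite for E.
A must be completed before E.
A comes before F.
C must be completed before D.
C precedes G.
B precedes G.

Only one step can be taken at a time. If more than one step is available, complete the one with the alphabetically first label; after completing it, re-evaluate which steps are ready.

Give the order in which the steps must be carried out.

C, D, H, B, A, E, F, G

C and H have no prerequisites; C has the earlier label, so C is first.
Now D and H have their prerequisites met. D has the earlier label, so D next.
Next only H has its prerequisites met → H.
B needed H, now all done → B.
Now A and G have their prerequisites met. A has the earlier label, so A next.
E and F now also ready, so the ready set is {E, F, G}; E has the earlier label → E.
F and G are both available; F has the earlier label → F.
G needed B and C, now all done → G.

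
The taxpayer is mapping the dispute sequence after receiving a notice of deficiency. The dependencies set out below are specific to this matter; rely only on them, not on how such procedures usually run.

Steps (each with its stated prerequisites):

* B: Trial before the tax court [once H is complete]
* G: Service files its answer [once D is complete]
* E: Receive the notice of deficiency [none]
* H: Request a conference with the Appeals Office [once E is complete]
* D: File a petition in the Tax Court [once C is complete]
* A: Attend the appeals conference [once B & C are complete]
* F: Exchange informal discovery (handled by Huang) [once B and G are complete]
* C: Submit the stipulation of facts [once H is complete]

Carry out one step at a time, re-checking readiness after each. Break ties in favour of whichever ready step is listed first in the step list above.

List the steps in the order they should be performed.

E H B C D G A F

E has no prerequisites → E first.
H is the only step now ready → H.
B and C are both available; B is listed earlier → B.
C needed H, now all done → C.
Ready: D and A. D is listed earlier → D.
G now also ready, so the ready set is {G, A}; G is listed earlier → G.
F now also ready, so the ready set is {A, F}; A is listed earlier → A.
F needed B and G, now all done → F.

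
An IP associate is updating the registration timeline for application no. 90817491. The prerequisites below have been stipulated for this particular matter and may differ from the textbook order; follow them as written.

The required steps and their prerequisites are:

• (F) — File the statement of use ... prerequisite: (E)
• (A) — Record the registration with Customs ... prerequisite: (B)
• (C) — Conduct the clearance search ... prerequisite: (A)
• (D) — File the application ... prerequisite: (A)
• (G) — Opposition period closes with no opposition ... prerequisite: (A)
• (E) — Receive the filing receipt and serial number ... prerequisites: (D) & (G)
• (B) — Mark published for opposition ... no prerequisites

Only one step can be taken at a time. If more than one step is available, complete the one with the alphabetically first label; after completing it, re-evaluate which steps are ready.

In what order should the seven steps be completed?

(B), (A), (C), (D), (G), (E), (F)

(B) has no prerequisites → (B) first.
(A) needed (B), now all done → (A).
Now (C), (D) and (G) have their prerequisites met. (C) has the earlier label, so (C) next.
(D) and (G) are both available; (D) has the earlier label → (D).
That leaves (G) as the only ready step → (G).
Next only (E) has its prerequisites met → (E).
That leaves (F) as the only ready step → (F).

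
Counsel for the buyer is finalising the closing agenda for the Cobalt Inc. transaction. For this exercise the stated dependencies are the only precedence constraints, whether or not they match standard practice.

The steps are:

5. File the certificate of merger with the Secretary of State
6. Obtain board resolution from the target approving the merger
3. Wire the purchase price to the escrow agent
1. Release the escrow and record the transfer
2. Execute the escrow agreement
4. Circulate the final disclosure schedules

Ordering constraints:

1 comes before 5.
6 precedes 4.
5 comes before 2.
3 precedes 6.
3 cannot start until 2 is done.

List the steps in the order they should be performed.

1 → 5 → 2 → 3 → 6 → 4

1 is the only step with nothing outstanding, so it goes first.
5 needed 1, now all done → 5.
2 needed 5, now all done → 2.
3 needed 2, now all done → 3.
Next only 6 has its prerequisites met → 6.
4 needed 6, now all done → 4.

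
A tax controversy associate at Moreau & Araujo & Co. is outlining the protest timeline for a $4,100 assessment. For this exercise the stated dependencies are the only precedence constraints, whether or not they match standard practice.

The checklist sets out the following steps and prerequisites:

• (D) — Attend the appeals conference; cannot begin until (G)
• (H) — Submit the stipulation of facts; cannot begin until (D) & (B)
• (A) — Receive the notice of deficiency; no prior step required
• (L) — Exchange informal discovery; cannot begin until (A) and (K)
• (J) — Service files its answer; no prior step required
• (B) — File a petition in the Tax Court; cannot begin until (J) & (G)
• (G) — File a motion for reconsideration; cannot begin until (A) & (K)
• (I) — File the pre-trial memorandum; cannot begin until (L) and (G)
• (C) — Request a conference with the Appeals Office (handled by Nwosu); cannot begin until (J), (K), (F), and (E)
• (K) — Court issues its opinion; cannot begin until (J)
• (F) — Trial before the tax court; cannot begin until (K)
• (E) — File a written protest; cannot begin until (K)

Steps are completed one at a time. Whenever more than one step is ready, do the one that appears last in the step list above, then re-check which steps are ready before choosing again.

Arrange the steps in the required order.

(J), (K), (E), (F), (C), (A), (G), (B), (L), (I), (D), (H)

Nothing is required for (J) and (A). (J) is listed later → (J) first.
Now (K) and (A) have their prerequisites met. (K) is listed later, so (K) next.
(E) and (F) now also ready, so the ready set is {(E), (F), (A)}; (E) is listed later → (E).
Ready: (F) and (A). (F) is listed later → (F).
(C) and (A) are both available; (C) is listed later → (C).
Next only (A) has its prerequisites met → (A).
Now (G) and (L) have their prerequisites met. (G) is listed later, so (G) next.
Now (B), (L) and (D) have their prerequisites met. (B) is listed later, so (B) next.
(L) and (D) are both available; (L) is listed later → (L).
(I) now also ready, so the ready set is {(I), (D)}; (I) is listed later → (I).
That leaves (D) as the only ready step → (D).
(H) needed (B) and (D), now all done → (H).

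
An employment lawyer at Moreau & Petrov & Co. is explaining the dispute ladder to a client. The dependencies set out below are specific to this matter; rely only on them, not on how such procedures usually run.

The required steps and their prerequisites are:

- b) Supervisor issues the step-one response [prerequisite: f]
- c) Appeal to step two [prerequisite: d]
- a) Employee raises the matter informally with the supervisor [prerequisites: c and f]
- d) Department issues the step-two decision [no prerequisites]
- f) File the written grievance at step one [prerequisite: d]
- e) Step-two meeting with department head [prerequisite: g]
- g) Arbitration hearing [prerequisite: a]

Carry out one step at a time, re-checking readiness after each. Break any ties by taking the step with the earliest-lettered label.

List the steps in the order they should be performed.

d → c → f → a → b → g → e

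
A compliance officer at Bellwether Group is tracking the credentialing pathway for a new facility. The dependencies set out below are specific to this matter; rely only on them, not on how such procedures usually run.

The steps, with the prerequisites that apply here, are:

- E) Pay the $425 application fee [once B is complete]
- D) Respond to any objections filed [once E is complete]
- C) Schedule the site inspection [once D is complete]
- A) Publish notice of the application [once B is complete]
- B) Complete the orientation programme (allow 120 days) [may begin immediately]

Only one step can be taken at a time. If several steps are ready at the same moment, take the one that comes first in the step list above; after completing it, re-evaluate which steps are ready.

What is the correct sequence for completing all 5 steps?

Only B has no prerequisites, so it is first.
E and A are both available; E is listed earlier → E.
Ready: D and A. D is listed earlier → D.
C now also ready, so the ready set is {C, A}; C is listed earlier → C.
A needed B, now all done → A.

B, E, D, C, A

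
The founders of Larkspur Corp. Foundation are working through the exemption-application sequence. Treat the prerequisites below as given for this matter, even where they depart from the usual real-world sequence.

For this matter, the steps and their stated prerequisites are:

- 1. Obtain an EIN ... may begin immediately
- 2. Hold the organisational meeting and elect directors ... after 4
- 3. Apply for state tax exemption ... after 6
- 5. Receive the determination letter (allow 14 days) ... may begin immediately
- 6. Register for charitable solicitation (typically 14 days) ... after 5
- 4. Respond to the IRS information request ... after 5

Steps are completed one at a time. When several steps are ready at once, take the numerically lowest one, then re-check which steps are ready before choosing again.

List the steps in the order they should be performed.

1 5 4 2 6 3

Nothing is required for 1 and 5. 1 has the earlier label → 1 first.
Next only 5 has its prerequisites met → 5.
4 and 6 are both available; 4 has the earlier label → 4.
Ready: 2 and 6. 2 has the earlier label → 2.
6 needed 5, now all done → 6.
3 is the only step now ready → 3.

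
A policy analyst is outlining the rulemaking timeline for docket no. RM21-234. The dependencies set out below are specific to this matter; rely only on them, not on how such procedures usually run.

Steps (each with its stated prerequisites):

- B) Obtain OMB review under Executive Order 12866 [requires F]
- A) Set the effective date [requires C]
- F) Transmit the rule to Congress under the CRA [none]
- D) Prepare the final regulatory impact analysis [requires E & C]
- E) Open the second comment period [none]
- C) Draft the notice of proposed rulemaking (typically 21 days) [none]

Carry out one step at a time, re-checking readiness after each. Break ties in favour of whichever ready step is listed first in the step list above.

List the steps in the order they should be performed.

Nothing is required for F, E and C. F is listed earlier → F first.
B now also ready, so the ready set is {B, E, C}; B is listed earlier → B.
E and C are both available; E is listed earlier → E.
Next only C has its prerequisites met → C.
Now A and D have their prerequisites met. A is listed earlier, so A next.
D needed E and C, now all done → D.

F, B, E, C, A, D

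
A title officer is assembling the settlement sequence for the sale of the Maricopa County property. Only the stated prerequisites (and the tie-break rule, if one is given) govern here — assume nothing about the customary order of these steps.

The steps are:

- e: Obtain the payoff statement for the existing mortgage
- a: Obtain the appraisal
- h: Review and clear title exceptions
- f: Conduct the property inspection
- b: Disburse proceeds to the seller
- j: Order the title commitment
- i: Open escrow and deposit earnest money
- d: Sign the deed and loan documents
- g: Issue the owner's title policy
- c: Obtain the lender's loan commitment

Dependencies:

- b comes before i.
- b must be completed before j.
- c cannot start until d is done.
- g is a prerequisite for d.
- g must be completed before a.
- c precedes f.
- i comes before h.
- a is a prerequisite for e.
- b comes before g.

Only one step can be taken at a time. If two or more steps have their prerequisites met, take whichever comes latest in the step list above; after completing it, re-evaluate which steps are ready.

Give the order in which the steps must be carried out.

b, g, d, c, i, j, f, h, a, e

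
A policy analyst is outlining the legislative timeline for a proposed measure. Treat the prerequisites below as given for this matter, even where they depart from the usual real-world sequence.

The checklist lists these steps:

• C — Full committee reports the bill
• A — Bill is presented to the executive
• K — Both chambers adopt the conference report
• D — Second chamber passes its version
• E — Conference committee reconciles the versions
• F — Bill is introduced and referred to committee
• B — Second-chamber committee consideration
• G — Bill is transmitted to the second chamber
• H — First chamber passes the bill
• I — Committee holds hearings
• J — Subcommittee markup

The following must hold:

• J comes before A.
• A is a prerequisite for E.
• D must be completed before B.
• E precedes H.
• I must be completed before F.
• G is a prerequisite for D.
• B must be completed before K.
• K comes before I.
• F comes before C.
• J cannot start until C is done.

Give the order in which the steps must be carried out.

Only G has no prerequisites, so it is first.
D is the only step now ready → D.
Next only B has its prerequisites met → B.
K needed B, now all done → K.
I is the only step now ready → I.
Next only F has its prerequisites met → F.
C needed F, now all done → C.
J needed C, now all done → J.
A needed J, now all done → A.
Next only E has its prerequisites met → E.
H is the only step now ready → H.

G, D, B, K, I, F, C, J, A, E, H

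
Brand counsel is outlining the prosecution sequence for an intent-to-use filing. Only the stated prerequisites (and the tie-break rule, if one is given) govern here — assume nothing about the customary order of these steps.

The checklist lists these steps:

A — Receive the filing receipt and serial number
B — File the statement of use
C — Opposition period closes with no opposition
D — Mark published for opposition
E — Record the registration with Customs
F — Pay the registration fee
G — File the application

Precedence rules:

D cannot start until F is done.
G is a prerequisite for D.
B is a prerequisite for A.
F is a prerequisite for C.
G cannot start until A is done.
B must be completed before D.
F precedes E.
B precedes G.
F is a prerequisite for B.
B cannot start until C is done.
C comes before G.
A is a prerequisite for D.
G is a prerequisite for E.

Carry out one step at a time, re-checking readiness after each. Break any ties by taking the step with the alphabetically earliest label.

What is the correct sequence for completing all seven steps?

F, C, B, A, G, D, E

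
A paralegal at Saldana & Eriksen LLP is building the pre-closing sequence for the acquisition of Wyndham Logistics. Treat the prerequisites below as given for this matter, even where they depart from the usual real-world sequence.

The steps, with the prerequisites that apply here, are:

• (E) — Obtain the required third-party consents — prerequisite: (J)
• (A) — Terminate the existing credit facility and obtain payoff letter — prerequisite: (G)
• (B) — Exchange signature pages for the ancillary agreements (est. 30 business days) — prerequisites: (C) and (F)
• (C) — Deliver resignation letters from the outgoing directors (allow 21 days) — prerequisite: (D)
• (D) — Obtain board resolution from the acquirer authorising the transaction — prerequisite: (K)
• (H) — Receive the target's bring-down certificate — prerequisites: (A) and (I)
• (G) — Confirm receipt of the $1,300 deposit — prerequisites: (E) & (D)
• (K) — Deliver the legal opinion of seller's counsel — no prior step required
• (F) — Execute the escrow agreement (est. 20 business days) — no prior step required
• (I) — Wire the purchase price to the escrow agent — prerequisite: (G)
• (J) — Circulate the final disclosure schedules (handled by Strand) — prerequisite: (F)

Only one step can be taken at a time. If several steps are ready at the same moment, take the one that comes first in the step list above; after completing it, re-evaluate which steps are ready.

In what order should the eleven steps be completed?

(K) and (F) have no prerequisites; (K) is listed earlier, so (K) is first.
(D) and (F) are both available; (D) is listed earlier → (D).
(C) now also ready, so the ready set is {(C), (F)}; (C) is listed earlier → (C).
That leaves (F) as the only ready step → (F).
Ready: (B) and (J). (B) is listed earlier → (B).
Next only (J) has its prerequisites met → (J).
Next only (E) has its prerequisites met → (E).
(G) is the only step now ready → (G).
Now (A) and (I) have their prerequisites met. (A) is listed earlier, so (A) next.
That leaves (I) as the only ready step → (I).
(H) needed (A) and (I), now all done → (H).

(K) (D) (C) (F) (B) (J) (E) (G) (A) (I) (H)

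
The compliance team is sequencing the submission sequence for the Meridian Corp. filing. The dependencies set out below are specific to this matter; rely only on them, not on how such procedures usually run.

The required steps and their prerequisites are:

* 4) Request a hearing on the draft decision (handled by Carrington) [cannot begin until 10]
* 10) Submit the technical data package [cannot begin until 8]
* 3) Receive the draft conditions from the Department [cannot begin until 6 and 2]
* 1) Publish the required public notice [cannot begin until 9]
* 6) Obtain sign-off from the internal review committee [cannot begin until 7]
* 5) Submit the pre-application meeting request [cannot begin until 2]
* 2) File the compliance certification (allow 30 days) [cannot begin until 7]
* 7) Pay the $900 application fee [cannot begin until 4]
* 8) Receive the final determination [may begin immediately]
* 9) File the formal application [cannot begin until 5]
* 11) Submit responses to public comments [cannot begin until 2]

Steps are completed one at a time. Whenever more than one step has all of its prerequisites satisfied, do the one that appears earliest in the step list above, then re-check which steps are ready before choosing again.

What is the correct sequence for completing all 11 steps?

8, 10, 4, 7, 6, 2, 3, 5, 9, 1, 11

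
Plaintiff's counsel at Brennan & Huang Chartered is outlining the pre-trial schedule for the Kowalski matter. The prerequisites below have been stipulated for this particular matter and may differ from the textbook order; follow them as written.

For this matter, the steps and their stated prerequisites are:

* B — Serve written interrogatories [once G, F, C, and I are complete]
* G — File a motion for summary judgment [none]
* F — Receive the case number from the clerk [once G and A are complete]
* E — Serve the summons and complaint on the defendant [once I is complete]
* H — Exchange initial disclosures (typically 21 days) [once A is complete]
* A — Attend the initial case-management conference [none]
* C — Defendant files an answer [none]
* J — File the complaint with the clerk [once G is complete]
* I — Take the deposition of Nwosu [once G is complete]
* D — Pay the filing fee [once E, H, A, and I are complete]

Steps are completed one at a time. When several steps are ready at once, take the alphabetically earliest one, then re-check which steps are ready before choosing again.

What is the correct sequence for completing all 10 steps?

A, C and G have no prerequisites; A has the earlier label, so A is first.
H now also ready, so the ready set is {C, G, H}; C has the earlier label → C.
Now G and H have their prerequisites met. G has the earlier label, so G next.
Now F, H, I and J have their prerequisites met. F has the earlier label, so F next.
H, I and J are all available; H has the earlier label → H.
I and J are both available; I has the earlier label → I.
B and E now also ready, so the ready set is {B, E, J}; B has the earlier label → B.
E and J are both available; E has the earlier label → E.
D now also ready, so the ready set is {D, J}; D has the earlier label → D.
J needed G, now all done → J.

A C G F H I B E D J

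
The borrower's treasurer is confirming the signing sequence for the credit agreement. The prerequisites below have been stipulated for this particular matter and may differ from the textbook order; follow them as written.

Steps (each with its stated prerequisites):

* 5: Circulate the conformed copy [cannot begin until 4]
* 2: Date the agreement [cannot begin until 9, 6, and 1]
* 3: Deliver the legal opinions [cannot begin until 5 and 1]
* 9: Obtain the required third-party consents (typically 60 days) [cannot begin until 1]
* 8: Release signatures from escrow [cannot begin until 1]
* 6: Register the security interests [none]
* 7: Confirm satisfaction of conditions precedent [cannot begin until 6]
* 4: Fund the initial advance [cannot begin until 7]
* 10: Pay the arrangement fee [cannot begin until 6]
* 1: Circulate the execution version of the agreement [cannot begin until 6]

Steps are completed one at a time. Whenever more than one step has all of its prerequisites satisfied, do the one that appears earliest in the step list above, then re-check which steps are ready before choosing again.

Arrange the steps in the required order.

6 has no prerequisites → 6 first.
7, 10 and 1 are all available; 7 is listed earlier → 7.
Now 4, 10 and 1 have their prerequisites met. 4 is listed earlier, so 4 next.
Now 5, 10 and 1 have their prerequisites met. 5 is listed earlier, so 5 next.
Now 10 and 1 have their prerequisites met. 10 is listed earlier, so 10 next.
That leaves 1 as the only ready step → 1.
Now 3, 9 and 8 have their prerequisites met. 3 is listed earlier, so 3 next.
9 and 8 are both available; 9 is listed earlier → 9.
2 and 8 are both available; 2 is listed earlier → 2.
8 needed 1, now all done → 8.

6 7 4 5 10 1 3 9 2 8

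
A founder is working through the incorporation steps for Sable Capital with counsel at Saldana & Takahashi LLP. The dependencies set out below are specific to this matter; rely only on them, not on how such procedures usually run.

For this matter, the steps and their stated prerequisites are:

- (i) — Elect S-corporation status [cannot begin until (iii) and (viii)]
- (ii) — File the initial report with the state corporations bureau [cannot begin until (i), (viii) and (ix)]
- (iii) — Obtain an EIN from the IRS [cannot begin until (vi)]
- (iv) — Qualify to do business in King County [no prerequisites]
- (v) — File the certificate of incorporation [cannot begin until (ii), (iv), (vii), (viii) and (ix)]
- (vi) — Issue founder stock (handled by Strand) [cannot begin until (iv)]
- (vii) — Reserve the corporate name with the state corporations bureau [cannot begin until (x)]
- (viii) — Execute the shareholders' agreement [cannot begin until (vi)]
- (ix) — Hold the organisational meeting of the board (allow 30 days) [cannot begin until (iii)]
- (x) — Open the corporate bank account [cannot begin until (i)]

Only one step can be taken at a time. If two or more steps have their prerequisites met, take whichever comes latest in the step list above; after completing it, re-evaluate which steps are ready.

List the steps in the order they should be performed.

(iv) is the only step with nothing outstanding, so it goes first.
(vi) needed (iv), now all done → (vi).
Ready: (viii) and (iii). (viii) is listed later → (viii).
Next only (iii) has its prerequisites met → (iii).
Now (ix) and (i) have their prerequisites met. (ix) is listed later, so (ix) next.
(i) needed (viii) and (iii), now all done → (i).
Ready: (x) and (ii). (x) is listed later → (x).
(vii) now also ready, so the ready set is {(vii), (ii)}; (vii) is listed later → (vii).
(ii) needed (ix), (viii) and (i), now all done → (ii).
(v) is the only step now ready → (v).

(iv) (vi) (viii) (iii) (ix) (i) (x) (vii) (ii) (v)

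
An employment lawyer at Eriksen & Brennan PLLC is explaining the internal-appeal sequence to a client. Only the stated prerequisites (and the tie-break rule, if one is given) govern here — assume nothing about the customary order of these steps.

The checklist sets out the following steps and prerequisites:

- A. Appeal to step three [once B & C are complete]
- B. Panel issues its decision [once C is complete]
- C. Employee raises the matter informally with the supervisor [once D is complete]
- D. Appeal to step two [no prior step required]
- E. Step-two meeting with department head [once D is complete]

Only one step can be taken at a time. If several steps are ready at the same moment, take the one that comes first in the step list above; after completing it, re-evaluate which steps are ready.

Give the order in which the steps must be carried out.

D, C, B, A, E

D is the only step with nothing outstanding, so it goes first.
Ready: C and E. C is listed earlier → C.
Ready: B and E. B is listed earlier → B.
Now A and E have their prerequisites met. A is listed earlier, so A next.
E needed D, now all done → E.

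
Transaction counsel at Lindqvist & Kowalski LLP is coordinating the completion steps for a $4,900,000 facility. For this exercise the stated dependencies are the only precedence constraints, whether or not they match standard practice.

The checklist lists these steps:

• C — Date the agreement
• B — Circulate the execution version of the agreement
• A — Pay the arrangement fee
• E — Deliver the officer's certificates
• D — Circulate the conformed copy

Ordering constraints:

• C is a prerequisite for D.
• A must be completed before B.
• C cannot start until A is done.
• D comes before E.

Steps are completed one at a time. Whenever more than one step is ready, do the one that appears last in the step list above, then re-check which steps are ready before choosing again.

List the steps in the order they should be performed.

A → B → C → D → E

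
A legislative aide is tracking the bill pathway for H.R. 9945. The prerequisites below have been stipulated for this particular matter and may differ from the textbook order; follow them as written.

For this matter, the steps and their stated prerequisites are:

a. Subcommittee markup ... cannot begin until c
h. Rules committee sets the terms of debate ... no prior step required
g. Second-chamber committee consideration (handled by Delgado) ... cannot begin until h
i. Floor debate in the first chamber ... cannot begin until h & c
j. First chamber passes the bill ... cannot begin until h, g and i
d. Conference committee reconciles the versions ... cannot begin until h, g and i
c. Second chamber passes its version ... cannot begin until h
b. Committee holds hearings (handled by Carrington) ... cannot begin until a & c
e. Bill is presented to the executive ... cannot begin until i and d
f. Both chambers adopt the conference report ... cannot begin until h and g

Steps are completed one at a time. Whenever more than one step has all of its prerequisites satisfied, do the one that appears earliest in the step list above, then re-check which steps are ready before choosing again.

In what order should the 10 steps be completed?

h, g, c, a, i, j, d, b, e, f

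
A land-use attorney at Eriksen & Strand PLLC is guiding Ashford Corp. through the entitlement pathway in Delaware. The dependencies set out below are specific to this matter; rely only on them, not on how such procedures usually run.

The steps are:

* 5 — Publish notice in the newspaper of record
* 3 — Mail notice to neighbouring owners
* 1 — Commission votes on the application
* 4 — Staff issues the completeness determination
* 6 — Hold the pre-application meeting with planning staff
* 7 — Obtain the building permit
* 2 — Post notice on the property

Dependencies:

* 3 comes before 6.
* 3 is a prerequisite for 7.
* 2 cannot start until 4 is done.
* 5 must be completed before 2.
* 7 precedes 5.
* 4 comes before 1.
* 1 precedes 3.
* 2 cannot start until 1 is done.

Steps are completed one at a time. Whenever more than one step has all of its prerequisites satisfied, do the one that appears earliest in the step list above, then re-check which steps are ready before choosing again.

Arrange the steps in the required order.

4 has no prerequisites → 4 first.
That leaves 1 as the only ready step → 1.
That leaves 3 as the only ready step → 3.
6 and 7 are both available; 6 is listed earlier → 6.
7 needed 3, now all done → 7.
5 needed 7, now all done → 5.
That leaves 2 as the only ready step → 2.

4 1 3 6 7 5 2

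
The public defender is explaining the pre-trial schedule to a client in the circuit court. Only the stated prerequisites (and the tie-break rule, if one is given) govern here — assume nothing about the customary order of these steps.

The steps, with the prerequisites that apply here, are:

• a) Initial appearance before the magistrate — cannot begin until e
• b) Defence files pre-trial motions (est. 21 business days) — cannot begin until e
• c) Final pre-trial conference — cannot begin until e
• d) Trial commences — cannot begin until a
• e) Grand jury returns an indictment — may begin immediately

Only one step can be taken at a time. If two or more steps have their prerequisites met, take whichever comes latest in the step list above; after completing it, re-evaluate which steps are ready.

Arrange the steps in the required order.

e, c, b, a, d

Only e has no prerequisites, so it is first.
c, b and a are all available; c is listed later → c.
b and a are both available; b is listed later → b.
That leaves a as the only ready step → a.
d is the only step now ready → d.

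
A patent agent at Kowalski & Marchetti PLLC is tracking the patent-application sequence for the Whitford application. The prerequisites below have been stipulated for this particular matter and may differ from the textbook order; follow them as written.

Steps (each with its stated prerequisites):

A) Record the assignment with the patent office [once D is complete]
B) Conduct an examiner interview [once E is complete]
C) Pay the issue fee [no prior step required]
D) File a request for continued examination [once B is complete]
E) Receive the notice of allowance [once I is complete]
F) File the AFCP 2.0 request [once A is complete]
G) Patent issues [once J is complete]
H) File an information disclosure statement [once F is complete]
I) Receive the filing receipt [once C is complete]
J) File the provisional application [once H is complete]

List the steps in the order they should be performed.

Only C has no prerequisites, so it is first.
That leaves I as the only ready step → I.
E needed I, now all done → E.
B needed E, now all done → B.
D is the only step now ready → D.
A needed D, now all done → A.
F needed A, now all done → F.
That leaves H as the only ready step → H.
J needed H, now all done → J.
G needed J, now all done → G.

C, I, E, B, D, A, F, H, J, G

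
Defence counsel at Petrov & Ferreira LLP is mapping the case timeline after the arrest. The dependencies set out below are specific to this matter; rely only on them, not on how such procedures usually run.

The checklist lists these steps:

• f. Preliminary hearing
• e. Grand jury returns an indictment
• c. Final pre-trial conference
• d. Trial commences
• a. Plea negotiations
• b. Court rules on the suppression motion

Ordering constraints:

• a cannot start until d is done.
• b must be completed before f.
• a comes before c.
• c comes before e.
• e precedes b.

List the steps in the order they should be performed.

d, a, c, e, b, f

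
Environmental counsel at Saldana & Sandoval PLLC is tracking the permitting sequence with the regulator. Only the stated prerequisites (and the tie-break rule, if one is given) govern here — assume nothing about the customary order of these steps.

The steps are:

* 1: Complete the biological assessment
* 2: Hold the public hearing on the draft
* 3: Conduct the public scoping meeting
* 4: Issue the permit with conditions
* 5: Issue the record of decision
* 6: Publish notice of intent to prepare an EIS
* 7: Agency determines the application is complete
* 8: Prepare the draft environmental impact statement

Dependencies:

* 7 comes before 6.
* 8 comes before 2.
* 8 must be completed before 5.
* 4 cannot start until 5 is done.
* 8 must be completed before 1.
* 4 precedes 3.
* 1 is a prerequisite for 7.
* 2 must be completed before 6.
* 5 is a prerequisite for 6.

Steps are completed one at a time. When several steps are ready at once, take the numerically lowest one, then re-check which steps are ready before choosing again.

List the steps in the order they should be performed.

8 is the only step with nothing outstanding, so it goes first.
Now 1, 2 and 5 have their prerequisites met. 1 has the earlier label, so 1 next.
2, 5 and 7 are all available; 2 has the earlier label → 2.
5 and 7 are both available; 5 has the earlier label → 5.
4 now also ready, so the ready set is {4, 7}; 4 has the earlier label → 4.
Now 3 and 7 have their prerequisites met. 3 has the earlier label, so 3 next.
7 needed 1, now all done → 7.
6 is the only step now ready → 6.

8, 1, 2, 5, 4, 3, 7, 6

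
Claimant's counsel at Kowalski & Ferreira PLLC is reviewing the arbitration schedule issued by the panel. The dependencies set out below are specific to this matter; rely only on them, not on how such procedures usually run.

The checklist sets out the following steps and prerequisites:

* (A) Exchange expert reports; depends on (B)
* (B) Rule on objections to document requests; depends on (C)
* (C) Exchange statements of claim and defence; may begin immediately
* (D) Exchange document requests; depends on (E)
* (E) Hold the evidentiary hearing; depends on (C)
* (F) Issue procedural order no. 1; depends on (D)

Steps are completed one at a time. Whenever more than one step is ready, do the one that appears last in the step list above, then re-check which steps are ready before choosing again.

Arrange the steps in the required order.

(C), (E), (D), (F), (B), (A)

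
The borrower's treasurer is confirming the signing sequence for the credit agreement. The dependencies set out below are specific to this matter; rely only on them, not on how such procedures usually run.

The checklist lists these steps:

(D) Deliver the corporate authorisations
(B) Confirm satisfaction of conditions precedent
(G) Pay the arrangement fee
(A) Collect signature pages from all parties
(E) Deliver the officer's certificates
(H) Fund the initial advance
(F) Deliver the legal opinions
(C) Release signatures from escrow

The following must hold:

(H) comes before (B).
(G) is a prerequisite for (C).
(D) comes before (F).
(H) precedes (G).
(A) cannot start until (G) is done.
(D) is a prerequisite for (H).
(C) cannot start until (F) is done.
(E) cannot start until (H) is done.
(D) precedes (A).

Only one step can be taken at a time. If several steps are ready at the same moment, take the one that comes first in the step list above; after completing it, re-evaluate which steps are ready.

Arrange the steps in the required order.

Only (D) has no prerequisites, so it is first.
Now (H) and (F) have their prerequisites met. (H) is listed earlier, so (H) next.
(B), (G), (E) and (F) are all available; (B) is listed earlier → (B).
Now (G), (E) and (F) have their prerequisites met. (G) is listed earlier, so (G) next.
(A) now also ready, so the ready set is {(A), (E), (F)}; (A) is listed earlier → (A).
Ready: (E) and (F). (E) is listed earlier → (E).
Next only (F) has its prerequisites met → (F).
(C) needed (G) and (F), now all done → (C).

(D), (H), (B), (G), (A), (E), (F), (C)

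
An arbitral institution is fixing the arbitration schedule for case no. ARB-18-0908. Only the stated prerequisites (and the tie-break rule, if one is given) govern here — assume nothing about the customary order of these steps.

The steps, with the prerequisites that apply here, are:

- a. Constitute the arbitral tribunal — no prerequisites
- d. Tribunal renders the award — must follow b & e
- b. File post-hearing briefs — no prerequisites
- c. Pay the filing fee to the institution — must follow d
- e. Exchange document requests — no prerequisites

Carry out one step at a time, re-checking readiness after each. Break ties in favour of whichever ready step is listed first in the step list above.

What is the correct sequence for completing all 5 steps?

a → b → e → d → c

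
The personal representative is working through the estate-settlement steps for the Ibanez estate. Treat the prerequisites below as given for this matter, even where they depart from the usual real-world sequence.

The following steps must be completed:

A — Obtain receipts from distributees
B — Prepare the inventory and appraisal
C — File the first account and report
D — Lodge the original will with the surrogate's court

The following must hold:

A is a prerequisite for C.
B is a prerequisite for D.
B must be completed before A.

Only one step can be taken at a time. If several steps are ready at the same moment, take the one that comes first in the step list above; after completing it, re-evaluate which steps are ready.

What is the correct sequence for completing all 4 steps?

Only B has no prerequisites, so it is first.
Ready: A and D. A is listed earlier → A.
C now also ready, so the ready set is {C, D}; C is listed earlier → C.
Next only D has its prerequisites met → D.

B A C D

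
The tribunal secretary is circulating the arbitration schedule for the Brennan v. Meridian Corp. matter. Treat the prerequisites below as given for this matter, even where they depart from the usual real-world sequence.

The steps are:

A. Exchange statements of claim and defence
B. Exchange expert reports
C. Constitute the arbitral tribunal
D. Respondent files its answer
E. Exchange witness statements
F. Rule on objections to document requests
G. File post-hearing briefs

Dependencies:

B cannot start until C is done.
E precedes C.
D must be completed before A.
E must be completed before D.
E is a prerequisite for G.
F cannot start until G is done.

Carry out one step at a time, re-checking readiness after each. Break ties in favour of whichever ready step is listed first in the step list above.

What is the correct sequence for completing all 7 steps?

E has no prerequisites → E first.
Now C, D and G have their prerequisites met. C is listed earlier, so C next.
Ready: B, D and G. B is listed earlier → B.
Now D and G have their prerequisites met. D is listed earlier, so D next.
A now also ready, so the ready set is {A, G}; A is listed earlier → A.
G is the only step now ready → G.
That leaves F as the only ready step → F.

E, C, B, D, A, G, F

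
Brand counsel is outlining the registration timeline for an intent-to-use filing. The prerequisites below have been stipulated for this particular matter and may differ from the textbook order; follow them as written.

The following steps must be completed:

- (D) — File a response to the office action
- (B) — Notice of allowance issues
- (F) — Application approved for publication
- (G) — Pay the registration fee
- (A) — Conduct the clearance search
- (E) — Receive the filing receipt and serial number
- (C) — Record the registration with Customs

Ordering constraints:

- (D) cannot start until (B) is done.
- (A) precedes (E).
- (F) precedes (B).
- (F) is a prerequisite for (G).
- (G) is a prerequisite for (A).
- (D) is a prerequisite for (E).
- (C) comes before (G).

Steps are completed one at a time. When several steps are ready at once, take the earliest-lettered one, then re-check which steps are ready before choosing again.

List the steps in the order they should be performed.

(C) → (F) → (B) → (D) → (G) → (A) → (E)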